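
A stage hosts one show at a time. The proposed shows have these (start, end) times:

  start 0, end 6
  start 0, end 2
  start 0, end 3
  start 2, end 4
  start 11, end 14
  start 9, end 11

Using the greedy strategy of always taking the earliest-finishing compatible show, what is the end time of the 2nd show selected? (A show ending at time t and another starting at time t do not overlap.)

Order by finish time; keep every interval that doesn't clash with the previous kept one.
Sorted by end: (0,2)  (0,3)  (2,4)  (0,6)  (9,11)  (11,14)
take (0,2); take (2,4); take (9,11); take (11,14).
Selected: (0,2) (2,4) (9,11) (11,14)

4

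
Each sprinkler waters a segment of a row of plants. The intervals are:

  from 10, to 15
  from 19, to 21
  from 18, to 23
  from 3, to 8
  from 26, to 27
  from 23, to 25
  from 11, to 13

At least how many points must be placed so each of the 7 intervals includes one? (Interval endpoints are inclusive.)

5

Sort by right endpoint; whenever an interval is uncovered, place a point at its right end.
By right end: [3,8]  [11,13]  [10,15]  [19,21]  [18,23]  [23,25]  [26,27]
[3,8] uncovered → point at 8; [11,13] uncovered → point at 13; [19,21] uncovered → point at 21; [23,25] uncovered → point at 25; [26,27] uncovered → point at 27.
Points: 8, 13, 21, 25, 27 (5 total).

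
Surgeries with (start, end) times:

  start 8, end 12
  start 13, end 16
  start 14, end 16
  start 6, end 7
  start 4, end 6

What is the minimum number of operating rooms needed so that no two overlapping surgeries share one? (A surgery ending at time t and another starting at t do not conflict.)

starts: [4, 6, 8, 13, 14]
ends:   [6, 7, 12, 16, 16]
s4→1 e6→0 s6→1 e7→0 s8→1 e12→0 s13→1 s14→2  — peak 2.

2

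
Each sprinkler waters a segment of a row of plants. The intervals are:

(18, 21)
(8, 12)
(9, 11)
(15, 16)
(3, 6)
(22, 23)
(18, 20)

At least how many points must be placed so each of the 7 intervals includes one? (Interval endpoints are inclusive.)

5

Process intervals by earliest right end; each time one isn't hit yet, stab at its right endpoint.
Sorted: [3,6] [9,11] [8,12] [15,16] [18,20] [18,21] [22,23]
{[3,6]} hit by 6; {[9,11],[8,12]} hit by 11; {[15,16]} hit by 16; {[18,20],[18,21]} hit by 20; {[22,23]} hit by 23.
Points: 6, 11, 16, 20, 23 (5 total).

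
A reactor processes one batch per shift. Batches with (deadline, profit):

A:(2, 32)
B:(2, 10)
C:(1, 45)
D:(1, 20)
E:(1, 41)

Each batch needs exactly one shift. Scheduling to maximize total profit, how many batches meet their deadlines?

By profit: C(d1,45), E(d1,41), A(d2,32), D(d1,20), B(d2,10)
C→slot 1; E skipped; A→slot 2; D skipped; B skipped.
2 of 5 scheduled.

2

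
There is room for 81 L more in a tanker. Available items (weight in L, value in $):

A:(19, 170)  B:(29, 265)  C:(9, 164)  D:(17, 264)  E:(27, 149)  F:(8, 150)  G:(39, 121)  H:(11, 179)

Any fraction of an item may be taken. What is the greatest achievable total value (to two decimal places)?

Greedy by value/weight ratio, highest first.
Ratios (sorted): F 18.75, C 18.22, H 16.27, D 15.53, B 9.14, A 8.95, E 5.52, G 3.10
take F (8 @ 150); take C (9 @ 164); take H (11 @ 179); take D (17 @ 264); take B (29 @ 265); take 7/19 of A → 62.63. Capacity used 81/81.
Total value = 1084.63

1084.63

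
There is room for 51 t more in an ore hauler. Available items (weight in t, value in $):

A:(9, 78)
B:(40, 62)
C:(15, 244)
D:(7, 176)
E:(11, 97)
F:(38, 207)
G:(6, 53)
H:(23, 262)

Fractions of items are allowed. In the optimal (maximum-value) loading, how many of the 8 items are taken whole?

4

Sort by value per unit weight and fill in that order.
Ratios (sorted): D 25.14, C 16.27, H 11.39, G 8.83, E 8.82, A 8.67, F 5.45, B 1.55
take D (7 @ 176); take C (15 @ 244); take H (23 @ 262); take G (6 @ 53). Capacity used 51/51.
4 item(s) taken whole.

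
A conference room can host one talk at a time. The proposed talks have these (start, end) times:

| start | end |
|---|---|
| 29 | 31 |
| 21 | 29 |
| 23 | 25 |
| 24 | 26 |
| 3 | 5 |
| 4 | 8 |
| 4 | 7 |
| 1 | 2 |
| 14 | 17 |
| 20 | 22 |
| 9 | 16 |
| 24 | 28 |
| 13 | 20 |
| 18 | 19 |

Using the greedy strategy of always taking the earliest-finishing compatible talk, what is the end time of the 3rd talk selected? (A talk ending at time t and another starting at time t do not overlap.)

By end time: (1,2), (3,5), (4,7), (4,8), (9,16), (14,17), (18,19), (13,20), (20,22), (23,25), (24,26), (24,28), (21,29), (29,31).
Pick (1,2); next start ≥ 2 → (3,5); next start ≥ 5 → (9,16); next start ≥ 16 → (18,19); next start ≥ 19 → (20,22); next start ≥ 22 → (23,25); next start ≥ 25 → (29,31).
Selected: (1,2) (3,5) (9,16) (18,19) (20,22) (23,25) (29,31)

16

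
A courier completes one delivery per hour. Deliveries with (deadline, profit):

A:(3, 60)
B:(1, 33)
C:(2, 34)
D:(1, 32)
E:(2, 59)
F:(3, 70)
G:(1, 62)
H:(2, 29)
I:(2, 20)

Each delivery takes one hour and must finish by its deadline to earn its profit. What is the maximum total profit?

192

Take jobs in profit order; each goes to the latest open slot no later than its deadline.
Profit order: F=70 G=62 A=60 E=59 C=34 B=33 D=32 H=29 I=20
Assign: F→slot 3, G→slot 1, A→slot 2, E skipped, C skipped, B skipped, D skipped, H skipped, I skipped.
Slots: [1:G] [2:A] [3:F]
Profit = 62 + 60 + 70 = 192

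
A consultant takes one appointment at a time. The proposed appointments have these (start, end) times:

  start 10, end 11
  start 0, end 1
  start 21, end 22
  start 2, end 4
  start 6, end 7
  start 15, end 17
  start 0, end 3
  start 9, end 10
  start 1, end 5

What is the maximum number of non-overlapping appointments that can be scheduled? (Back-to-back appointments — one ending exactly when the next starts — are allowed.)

Order by finish time; keep every interval that doesn't clash with the previous kept one.
Sorted by end: (0,1)  (0,3)  (2,4)  (1,5)  (6,7)  (9,10)  (10,11)  (15,17)  (21,22)
take (0,1); take (2,4); take (6,7); take (9,10); take (10,11); take (15,17); take (21,22).
Selected 7 appointments.

7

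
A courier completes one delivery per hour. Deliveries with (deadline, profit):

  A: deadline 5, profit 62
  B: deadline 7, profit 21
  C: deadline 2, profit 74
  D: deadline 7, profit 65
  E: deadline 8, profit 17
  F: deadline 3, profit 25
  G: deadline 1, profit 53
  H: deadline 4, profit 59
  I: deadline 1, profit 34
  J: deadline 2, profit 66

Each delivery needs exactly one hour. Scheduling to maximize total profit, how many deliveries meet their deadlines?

8

By profit: C(d2,74), J(d2,66), D(d7,65), A(d5,62), H(d4,59), G(d1,53), I(d1,34), F(d3,25), B(d7,21), E(d8,17)
C→slot 2; J→slot 1; D→slot 7; A→slot 5; H→slot 4; G skipped; I skipped; F→slot 3; B→slot 6; E→slot 8.
8 of 10 scheduled.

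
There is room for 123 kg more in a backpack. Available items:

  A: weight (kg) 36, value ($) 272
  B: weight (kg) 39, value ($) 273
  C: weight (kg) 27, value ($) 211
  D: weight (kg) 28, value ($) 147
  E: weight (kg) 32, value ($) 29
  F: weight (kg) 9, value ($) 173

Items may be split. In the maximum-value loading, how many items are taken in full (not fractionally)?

4

Sort by value per unit weight and fill in that order.
Ratios (sorted): F 19.22, C 7.81, A 7.56, B 7.00, D 5.25, E 0.91
take F (9 @ 173); take C (27 @ 211); take A (36 @ 272); take B (39 @ 273); take 12/28 of D → 63.00. Capacity used 123/123.
4 item(s) taken whole; one partial (take 12/28 of D).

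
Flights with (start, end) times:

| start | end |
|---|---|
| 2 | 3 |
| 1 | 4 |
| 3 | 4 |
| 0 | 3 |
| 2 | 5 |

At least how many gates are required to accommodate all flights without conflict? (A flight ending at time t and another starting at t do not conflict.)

4

The answer is the maximum number of intervals overlapping at any instant.
starts: [0, 1, 2, 2, 3]
ends:   [3, 3, 4, 4, 5]
s0→1 s1→2 s2→3 s2→4  — peak 4.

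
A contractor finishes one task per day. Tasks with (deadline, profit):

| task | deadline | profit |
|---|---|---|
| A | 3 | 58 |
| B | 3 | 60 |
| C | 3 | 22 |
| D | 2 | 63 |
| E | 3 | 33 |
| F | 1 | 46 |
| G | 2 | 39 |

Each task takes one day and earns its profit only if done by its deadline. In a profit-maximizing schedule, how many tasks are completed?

3

Sort by profit descending; place each in the latest free slot ≤ its deadline.
By profit: D(d2,63), B(d3,60), A(d3,58), F(d1,46), G(d2,39), E(d3,33), C(d3,22)
D→slot 2; B→slot 3; A→slot 1; F skipped; G skipped; E skipped; C skipped.
3 of 7 scheduled.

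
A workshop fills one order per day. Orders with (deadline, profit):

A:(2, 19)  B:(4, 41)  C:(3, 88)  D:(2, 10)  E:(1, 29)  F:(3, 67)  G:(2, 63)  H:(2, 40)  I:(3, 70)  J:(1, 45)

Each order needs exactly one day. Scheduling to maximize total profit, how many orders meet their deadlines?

4

Profit order: C=88 I=70 F=67 G=63 J=45 B=41 H=40 E=29 A=19 D=10
Assign: C→slot 3, I→slot 2, F→slot 1, G skipped, J skipped, B→slot 4, H skipped, E skipped, A skipped, D skipped.
Slots: [1:F] [2:I] [3:C] [4:B]
4 of 10 scheduled.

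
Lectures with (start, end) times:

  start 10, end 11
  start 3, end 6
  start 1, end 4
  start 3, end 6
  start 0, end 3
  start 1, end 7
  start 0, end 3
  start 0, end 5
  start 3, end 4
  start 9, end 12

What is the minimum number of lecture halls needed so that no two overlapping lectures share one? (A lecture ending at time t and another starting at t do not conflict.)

6

Events (time:±→running): 0:+→1 0:+→2 0:+→3 1:+→4 1:+→5 3:-→4 3:-→3 3:+→4 3:+→5 3:+→6 … peak 6.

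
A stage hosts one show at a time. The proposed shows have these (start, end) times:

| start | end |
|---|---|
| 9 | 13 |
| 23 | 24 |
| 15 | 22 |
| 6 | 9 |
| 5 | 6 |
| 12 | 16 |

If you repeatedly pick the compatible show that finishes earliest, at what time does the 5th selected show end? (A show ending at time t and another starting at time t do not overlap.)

24

By end time: (5,6), (6,9), (9,13), (12,16), (15,22), (23,24).
Pick (5,6); next start ≥ 6 → (6,9); next start ≥ 9 → (9,13); next start ≥ 13 → (15,22); next start ≥ 22 → (23,24).
Selected: (5,6) (6,9) (9,13) (15,22) (23,24)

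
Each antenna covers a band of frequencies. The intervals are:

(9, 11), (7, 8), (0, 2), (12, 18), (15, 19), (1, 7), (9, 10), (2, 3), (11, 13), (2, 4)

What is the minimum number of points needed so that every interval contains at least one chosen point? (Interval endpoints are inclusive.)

5

Process intervals by earliest right end; each time one isn't hit yet, stab at its right endpoint.
Sorted: [0,2] [2,3] [2,4] [1,7] [7,8] [9,10] [9,11] [11,13] [12,18] [15,19]
{[0,2],[2,3],[2,4],[1,7]} hit by 2; {[7,8]} hit by 8; {[9,10],[9,11]} hit by 10; {[11,13],[12,18]} hit by 13; {[15,19]} hit by 19.
Points: 2, 8, 10, 13, 19 (5 total).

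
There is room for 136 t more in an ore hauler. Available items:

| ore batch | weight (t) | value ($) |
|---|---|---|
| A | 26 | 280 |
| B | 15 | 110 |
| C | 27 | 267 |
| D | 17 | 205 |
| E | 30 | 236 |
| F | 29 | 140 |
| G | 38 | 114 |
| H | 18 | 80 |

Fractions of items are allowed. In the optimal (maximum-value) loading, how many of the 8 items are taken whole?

Sort by value per unit weight and fill in that order.
Order: D (205/17=12.06) > A (280/26=10.77) > C (267/27=9.89) > E (236/30=7.87) > B (110/15=7.33) > F (140/29=4.83) > H (80/18=4.44) > G (114/38=3.00)
Fill: take D (17 @ 205) → take A (26 @ 280) → take C (27 @ 267) → take E (30 @ 236) → take B (15 @ 110) → take 21/29 of F → 101.38; 136/136 used.
5 item(s) taken whole; one partial (take 21/29 of F).

5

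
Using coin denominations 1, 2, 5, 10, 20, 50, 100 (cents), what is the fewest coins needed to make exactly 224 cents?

224 − 2×100→24 − 1×20→4 − 2×2→0
Total coins = 2 + 1 + 2 = 5

5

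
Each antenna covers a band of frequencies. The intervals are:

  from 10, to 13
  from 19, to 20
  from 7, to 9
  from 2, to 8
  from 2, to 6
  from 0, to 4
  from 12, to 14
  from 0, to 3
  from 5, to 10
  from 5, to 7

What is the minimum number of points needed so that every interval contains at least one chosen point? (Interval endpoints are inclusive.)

4

By right end: [0,3]  [0,4]  [2,6]  [5,7]  [2,8]  [7,9]  [5,10]  [10,13]  [12,14]  [19,20]
[0,3] uncovered → point at 3; [5,7] uncovered → point at 7; [10,13] uncovered → point at 13; [19,20] uncovered → point at 20.
Points: 3, 7, 13, 20 (4 total).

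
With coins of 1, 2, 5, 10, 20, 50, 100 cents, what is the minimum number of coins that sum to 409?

409 − 4×100→9 − 1×5→4 − 2×2→0
Total coins = 4 + 1 + 2 = 7

7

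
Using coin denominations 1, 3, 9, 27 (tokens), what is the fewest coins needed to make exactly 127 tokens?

127 − 4×27→19 − 2×9→1 − 1×1→0
Total coins = 4 + 2 + 1 = 7

7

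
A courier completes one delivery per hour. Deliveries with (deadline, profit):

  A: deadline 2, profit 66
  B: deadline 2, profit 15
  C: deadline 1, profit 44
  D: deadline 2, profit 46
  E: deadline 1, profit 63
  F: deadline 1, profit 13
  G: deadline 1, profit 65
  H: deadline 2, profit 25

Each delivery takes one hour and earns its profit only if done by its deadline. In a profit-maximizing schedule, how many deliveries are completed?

2

Sort by profit descending; place each in the latest free slot ≤ its deadline.
Profit order: A=66 G=65 E=63 D=46 C=44 H=25 B=15 F=13
Assign: A→slot 2, G→slot 1, E skipped, D skipped, C skipped, H skipped, B skipped, F skipped.
Slots: [1:G] [2:A]
2 of 8 scheduled.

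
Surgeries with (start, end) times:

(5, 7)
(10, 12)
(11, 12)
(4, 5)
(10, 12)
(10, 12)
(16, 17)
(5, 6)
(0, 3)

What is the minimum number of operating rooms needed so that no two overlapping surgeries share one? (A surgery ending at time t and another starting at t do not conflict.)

4

Events (time:±→running): 0:+→1 3:-→0 4:+→1 5:-→0 5:+→1 5:+→2 6:-→1 7:-→0 10:+→1 10:+→2 10:+→3 11:+→4 … peak 4.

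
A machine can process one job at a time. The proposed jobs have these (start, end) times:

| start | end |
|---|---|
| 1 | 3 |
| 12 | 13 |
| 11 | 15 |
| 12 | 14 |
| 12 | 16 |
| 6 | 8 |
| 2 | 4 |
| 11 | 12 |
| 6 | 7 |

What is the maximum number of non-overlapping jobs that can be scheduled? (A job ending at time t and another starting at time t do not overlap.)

4

Sorted by end: (1,3)  (2,4)  (6,7)  (6,8)  (11,12)  (12,13)  (12,14)  (11,15)  (12,16)
take (1,3); take (6,7); take (11,12); take (12,13).
Selected 4 jobs.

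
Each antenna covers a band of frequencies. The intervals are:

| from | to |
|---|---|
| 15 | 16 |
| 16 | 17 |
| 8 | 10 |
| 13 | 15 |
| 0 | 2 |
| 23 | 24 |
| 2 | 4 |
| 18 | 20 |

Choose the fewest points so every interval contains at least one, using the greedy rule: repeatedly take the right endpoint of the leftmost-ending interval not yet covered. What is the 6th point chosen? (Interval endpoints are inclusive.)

24

Process intervals by earliest right end; each time one isn't hit yet, stab at its right endpoint.
Sorted: [0,2] [2,4] [8,10] [13,15] [15,16] [16,17] [18,20] [23,24]
{[0,2],[2,4]} hit by 2; {[8,10]} hit by 10; {[13,15],[15,16]} hit by 15; {[16,17]} hit by 17; {[18,20]} hit by 20; {[23,24]} hit by 24.
Points: 2, 10, 15, 17, 20, 24 (6 total).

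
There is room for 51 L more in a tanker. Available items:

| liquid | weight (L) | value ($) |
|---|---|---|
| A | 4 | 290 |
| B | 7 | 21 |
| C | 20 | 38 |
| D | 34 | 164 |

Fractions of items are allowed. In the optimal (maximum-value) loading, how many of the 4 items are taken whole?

Greedy by value/weight ratio, highest first.
Order: A (290/4=72.50) > D (164/34=4.82) > B (21/7=3.00) > C (38/20=1.90)
Fill: take A (4 @ 290) → take D (34 @ 164) → take B (7 @ 21) → take 6/20 of C → 11.40; 51/51 used.
3 item(s) taken whole; one partial (take 6/20 of C).

3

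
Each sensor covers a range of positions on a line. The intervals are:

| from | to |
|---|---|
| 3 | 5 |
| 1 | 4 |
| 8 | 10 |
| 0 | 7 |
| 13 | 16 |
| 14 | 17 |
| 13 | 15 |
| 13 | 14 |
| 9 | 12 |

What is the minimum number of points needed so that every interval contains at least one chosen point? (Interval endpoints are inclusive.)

Sort by right endpoint; whenever an interval is uncovered, place a point at its right end.
By right end: [1,4]  [3,5]  [0,7]  [8,10]  [9,12]  [13,14]  [13,15]  [13,16]  [14,17]
[1,4] uncovered → point at 4; [8,10] uncovered → point at 10; [13,14] uncovered → point at 14.
Points: 4, 10, 14 (3 total).

3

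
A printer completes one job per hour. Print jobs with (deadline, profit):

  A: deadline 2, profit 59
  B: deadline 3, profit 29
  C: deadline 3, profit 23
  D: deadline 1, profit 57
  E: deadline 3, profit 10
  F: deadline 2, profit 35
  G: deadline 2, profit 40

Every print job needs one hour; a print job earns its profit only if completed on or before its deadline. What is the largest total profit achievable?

145

Take jobs in profit order; each goes to the latest open slot no later than its deadline.
By profit: A(d2,59), D(d1,57), G(d2,40), F(d2,35), B(d3,29), C(d3,23), E(d3,10)
A→slot 2; D→slot 1; G skipped; F skipped; B→slot 3; C skipped; E skipped.
Profit = 57 + 59 + 29 = 145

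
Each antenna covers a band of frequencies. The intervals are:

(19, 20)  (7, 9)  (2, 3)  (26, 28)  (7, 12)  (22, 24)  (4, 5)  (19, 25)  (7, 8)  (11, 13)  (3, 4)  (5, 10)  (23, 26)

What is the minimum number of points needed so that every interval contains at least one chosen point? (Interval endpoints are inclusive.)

7

Sort by right endpoint; whenever an interval is uncovered, place a point at its right end.
Sorted: [2,3] [3,4] [4,5] [7,8] [7,9] [5,10] [7,12] [11,13] [19,20] [22,24] [19,25] [23,26] [26,28]
{[2,3],[3,4]} hit by 3; {[4,5]} hit by 5; {[7,8],[7,9],[5,10],[7,12]} hit by 8; {[11,13]} hit by 13; {[19,20]} hit by 20; {[22,24],[19,25],[23,26]} hit by 24; {[26,28]} hit by 28.
Points: 3, 5, 8, 13, 20, 24, 28 (7 total).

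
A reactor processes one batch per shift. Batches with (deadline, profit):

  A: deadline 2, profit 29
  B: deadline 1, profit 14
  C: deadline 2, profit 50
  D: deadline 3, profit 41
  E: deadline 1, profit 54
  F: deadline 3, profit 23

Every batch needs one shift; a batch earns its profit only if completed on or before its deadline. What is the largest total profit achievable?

145

Profit order: E=54 C=50 D=41 A=29 F=23 B=14
Assign: E→slot 1, C→slot 2, D→slot 3, A skipped, F skipped, B skipped.
Slots: [1:E] [2:C] [3:D]
Profit = 54 + 50 + 41 = 145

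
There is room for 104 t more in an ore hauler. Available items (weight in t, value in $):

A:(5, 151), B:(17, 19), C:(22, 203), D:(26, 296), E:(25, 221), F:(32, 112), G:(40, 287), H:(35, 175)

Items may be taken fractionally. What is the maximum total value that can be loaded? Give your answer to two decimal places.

Sort by value per unit weight and fill in that order.
Ratios (sorted): A 30.20, D 11.38, C 9.23, E 8.84, G 7.17, H 5.00, F 3.50, B 1.12
take A (5 @ 151); take D (26 @ 296); take C (22 @ 203); take E (25 @ 221); take 26/40 of G → 186.55. Capacity used 104/104.
Total value = 1057.55

1057.55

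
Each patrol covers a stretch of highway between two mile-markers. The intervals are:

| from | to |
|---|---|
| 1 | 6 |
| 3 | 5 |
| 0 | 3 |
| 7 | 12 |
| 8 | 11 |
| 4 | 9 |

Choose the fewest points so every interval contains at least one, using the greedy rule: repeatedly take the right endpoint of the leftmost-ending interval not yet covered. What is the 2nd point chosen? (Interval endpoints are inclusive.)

9

Sorted: [0,3] [3,5] [1,6] [4,9] [8,11] [7,12]
{[0,3],[3,5],[1,6]} hit by 3; {[4,9],[8,11],[7,12]} hit by 9.
Points: 3, 9 (2 total).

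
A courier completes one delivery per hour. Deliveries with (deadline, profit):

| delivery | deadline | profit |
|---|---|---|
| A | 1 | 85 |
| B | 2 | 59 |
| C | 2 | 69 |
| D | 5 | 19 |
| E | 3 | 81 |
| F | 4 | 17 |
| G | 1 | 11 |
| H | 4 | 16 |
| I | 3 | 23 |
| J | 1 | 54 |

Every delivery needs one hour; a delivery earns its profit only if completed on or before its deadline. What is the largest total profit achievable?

Take jobs in profit order; each goes to the latest open slot no later than its deadline.
Profit order: A=85 E=81 C=69 B=59 J=54 I=23 D=19 F=17 H=16 G=11
Assign: A→slot 1, E→slot 3, C→slot 2, B skipped, J skipped, I skipped, D→slot 5, F→slot 4, H skipped, G skipped.
Slots: [1:A] [2:C] [3:E] [4:F] [5:D]
Profit = 85 + 69 + 81 + 17 + 19 = 271

271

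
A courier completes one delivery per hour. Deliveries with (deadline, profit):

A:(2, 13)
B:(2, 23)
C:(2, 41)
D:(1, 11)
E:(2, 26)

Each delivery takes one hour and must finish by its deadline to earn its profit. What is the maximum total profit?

67

Sort by profit descending; place each in the latest free slot ≤ its deadline.
Profit order: C=41 E=26 B=23 A=13 D=11
Assign: C→slot 2, E→slot 1, B skipped, A skipped, D skipped.
Slots: [1:E] [2:C]
Profit = 26 + 41 = 67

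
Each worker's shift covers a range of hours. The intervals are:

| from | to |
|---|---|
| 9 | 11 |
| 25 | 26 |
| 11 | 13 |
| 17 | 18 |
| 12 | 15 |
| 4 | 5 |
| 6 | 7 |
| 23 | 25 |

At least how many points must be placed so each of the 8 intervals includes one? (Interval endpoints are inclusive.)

6

Sort by right endpoint; whenever an interval is uncovered, place a point at its right end.
By right end: [4,5]  [6,7]  [9,11]  [11,13]  [12,15]  [17,18]  [23,25]  [25,26]
[4,5] uncovered → point at 5; [6,7] uncovered → point at 7; [9,11] uncovered → point at 11; [12,15] uncovered → point at 15; [17,18] uncovered → point at 18; [23,25] uncovered → point at 25.
Points: 5, 7, 11, 15, 18, 25 (6 total).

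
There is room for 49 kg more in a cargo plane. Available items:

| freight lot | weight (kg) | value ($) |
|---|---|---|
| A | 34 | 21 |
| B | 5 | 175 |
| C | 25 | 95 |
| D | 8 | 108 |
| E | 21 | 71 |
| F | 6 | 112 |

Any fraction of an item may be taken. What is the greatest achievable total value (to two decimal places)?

Sort by value per unit weight and fill in that order.
Order: B (175/5=35.00) > F (112/6=18.67) > D (108/8=13.50) > C (95/25=3.80) > E (71/21=3.38) > A (21/34=0.62)
Fill: take B (5 @ 175) → take F (6 @ 112) → take D (8 @ 108) → take C (25 @ 95) → take 5/21 of E → 16.90; 49/49 used.
Total value = 506.90

506.90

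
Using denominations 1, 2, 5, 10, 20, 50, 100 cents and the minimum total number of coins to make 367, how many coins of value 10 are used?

1

367 = 3×100 + 1×50 + 1×10 + 1×5 + 1×2
Count of 10: 1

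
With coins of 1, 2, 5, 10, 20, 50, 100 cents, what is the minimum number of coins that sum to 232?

5

Greedy: take as many of the largest coin as possible, then repeat with the remainder.
232 − 2×100→32 − 1×20→12 − 1×10→2 − 1×2→0
Total coins = 2 + 1 + 1 + 1 = 5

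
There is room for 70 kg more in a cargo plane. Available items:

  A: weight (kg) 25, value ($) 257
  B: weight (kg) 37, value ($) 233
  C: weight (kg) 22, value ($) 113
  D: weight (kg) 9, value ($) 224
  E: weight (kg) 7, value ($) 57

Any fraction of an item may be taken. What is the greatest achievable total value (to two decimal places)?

Sort by value per unit weight and fill in that order.
Ratios (sorted): D 24.89, A 10.28, E 8.14, B 6.30, C 5.14
take D (9 @ 224); take A (25 @ 257); take E (7 @ 57); take 29/37 of B → 182.62. Capacity used 70/70.
Total value = 720.62

720.62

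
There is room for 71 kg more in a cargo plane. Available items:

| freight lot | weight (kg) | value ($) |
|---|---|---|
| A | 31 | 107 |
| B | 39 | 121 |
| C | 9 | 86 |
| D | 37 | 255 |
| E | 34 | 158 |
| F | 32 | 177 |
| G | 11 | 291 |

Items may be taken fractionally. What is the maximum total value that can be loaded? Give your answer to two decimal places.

709.44

Greedy by value/weight ratio, highest first.
Order: G (291/11=26.45) > C (86/9=9.56) > D (255/37=6.89) > F (177/32=5.53) > E (158/34=4.65) > A (107/31=3.45) > B (121/39=3.10)
Fill: take G (11 @ 291) → take C (9 @ 86) → take D (37 @ 255) → take 14/32 of F → 77.44; 71/71 used.
Total value = 709.44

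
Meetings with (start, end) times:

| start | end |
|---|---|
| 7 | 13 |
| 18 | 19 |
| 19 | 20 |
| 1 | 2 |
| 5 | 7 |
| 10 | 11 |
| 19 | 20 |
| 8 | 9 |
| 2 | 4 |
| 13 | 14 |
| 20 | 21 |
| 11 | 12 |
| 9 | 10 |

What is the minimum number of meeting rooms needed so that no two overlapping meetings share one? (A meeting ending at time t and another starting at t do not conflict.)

starts: [1, 2, 5, 7, 8, 9, 10, 11, 13, 18, 19, 19, 20]
ends:   [2, 4, 7, 9, 10, 11, 12, 13, 14, 19, 20, 20, 21]
s1→1 e2→0 s2→1 e4→0 s5→1 e7→0 s7→1 s8→2  — peak 2.

2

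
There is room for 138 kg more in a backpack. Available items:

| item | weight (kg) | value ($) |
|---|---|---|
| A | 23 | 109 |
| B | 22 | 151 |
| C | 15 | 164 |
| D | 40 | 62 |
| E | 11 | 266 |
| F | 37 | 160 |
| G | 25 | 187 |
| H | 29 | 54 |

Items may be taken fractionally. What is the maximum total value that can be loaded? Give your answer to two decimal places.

Ratios (sorted): E 24.18, C 10.93, G 7.48, B 6.86, A 4.74, F 4.32, H 1.86, D 1.55
take E (11 @ 266); take C (15 @ 164); take G (25 @ 187); take B (22 @ 151); take A (23 @ 109); take F (37 @ 160); take 5/29 of H → 9.31. Capacity used 138/138.
Total value = 1046.31

1046.31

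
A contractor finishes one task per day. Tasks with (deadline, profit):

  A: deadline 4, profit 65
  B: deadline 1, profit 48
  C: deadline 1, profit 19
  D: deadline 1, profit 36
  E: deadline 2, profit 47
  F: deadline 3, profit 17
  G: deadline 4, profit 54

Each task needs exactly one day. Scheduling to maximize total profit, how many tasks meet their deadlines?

Take jobs in profit order; each goes to the latest open slot no later than its deadline.
By profit: A(d4,65), G(d4,54), B(d1,48), E(d2,47), D(d1,36), C(d1,19), F(d3,17)
A→slot 4; G→slot 3; B→slot 1; E→slot 2; D skipped; C skipped; F skipped.
4 of 7 scheduled.

4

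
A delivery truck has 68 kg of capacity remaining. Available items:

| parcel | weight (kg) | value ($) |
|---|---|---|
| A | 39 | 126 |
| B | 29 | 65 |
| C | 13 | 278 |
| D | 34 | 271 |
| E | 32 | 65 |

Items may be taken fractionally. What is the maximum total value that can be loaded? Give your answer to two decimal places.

Greedy by value/weight ratio, highest first.
Order: C (278/13=21.38) > D (271/34=7.97) > A (126/39=3.23) > B (65/29=2.24) > E (65/32=2.03)
Fill: take C (13 @ 278) → take D (34 @ 271) → take 21/39 of A → 67.85; 68/68 used.
Total value = 616.85

616.85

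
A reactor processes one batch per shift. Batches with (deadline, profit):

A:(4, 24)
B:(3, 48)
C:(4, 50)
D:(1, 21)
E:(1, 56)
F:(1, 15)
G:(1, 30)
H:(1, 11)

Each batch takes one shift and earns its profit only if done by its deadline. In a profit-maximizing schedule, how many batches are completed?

4

Take jobs in profit order; each goes to the latest open slot no later than its deadline.
By profit: E(d1,56), C(d4,50), B(d3,48), G(d1,30), A(d4,24), D(d1,21), F(d1,15), H(d1,11)
E→slot 1; C→slot 4; B→slot 3; G skipped; A→slot 2; D skipped; F skipped; H skipped.
4 of 8 scheduled.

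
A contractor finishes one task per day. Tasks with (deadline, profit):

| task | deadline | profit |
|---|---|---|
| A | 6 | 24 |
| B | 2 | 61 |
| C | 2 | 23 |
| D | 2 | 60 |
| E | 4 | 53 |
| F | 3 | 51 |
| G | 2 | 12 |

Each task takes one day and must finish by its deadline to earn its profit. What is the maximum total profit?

249

Take jobs in profit order; each goes to the latest open slot no later than its deadline.
Profit order: B=61 D=60 E=53 F=51 A=24 C=23 G=12
Assign: B→slot 2, D→slot 1, E→slot 4, F→slot 3, A→slot 6, C skipped, G skipped.
Slots: [1:D] [2:B] [3:F] [4:E] [6:A]
Profit = 60 + 61 + 51 + 53 + 24 = 249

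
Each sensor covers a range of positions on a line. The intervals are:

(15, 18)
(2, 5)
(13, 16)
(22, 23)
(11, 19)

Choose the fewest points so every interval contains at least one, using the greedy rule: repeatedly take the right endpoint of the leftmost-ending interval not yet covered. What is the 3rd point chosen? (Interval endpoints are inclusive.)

Process intervals by earliest right end; each time one isn't hit yet, stab at its right endpoint.
Sorted: [2,5] [13,16] [15,18] [11,19] [22,23]
{[2,5]} hit by 5; {[13,16],[15,18],[11,19]} hit by 16; {[22,23]} hit by 23.
Points: 5, 16, 23 (3 total).

23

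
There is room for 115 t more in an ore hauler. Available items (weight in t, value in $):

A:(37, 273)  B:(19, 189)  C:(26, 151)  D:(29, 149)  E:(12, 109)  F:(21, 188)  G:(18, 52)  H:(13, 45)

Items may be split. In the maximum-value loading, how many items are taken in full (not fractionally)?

Sort by value per unit weight and fill in that order.
Ratios (sorted): B 9.95, E 9.08, F 8.95, A 7.38, C 5.81, D 5.14, H 3.46, G 2.89
take B (19 @ 189); take E (12 @ 109); take F (21 @ 188); take A (37 @ 273); take C (26 @ 151). Capacity used 115/115.
5 item(s) taken whole.

5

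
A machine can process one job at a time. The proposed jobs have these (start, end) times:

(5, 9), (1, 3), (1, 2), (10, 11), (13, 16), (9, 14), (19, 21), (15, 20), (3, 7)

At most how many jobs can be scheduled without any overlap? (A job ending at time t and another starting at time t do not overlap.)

5

By end time: (1,2), (1,3), (3,7), (5,9), (10,11), (9,14), (13,16), (15,20), (19,21).
Pick (1,2); next start ≥ 2 → (3,7); next start ≥ 7 → (10,11); next start ≥ 11 → (13,16); next start ≥ 16 → (19,21).
Selected 5 jobs.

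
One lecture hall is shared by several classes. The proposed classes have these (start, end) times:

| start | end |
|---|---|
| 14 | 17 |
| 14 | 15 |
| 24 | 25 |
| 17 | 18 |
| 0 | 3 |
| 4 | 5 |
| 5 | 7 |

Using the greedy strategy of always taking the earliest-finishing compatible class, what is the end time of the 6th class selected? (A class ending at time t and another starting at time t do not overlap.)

25

Order by finish time; keep every interval that doesn't clash with the previous kept one.
By end time: (0,3), (4,5), (5,7), (14,15), (14,17), (17,18), (24,25).
Pick (0,3); next start ≥ 3 → (4,5); next start ≥ 5 → (5,7); next start ≥ 7 → (14,15); next start ≥ 15 → (17,18); next start ≥ 18 → (24,25).
Selected: (0,3) (4,5) (5,7) (14,15) (17,18) (24,25)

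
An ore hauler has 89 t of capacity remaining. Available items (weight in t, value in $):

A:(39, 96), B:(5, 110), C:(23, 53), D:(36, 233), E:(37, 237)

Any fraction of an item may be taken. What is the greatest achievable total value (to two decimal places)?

Order: B (110/5=22.00) > D (233/36=6.47) > E (237/37=6.41) > A (96/39=2.46) > C (53/23=2.30)
Fill: take B (5 @ 110) → take D (36 @ 233) → take E (37 @ 237) → take 11/39 of A → 27.08; 89/89 used.
Total value = 607.08

607.08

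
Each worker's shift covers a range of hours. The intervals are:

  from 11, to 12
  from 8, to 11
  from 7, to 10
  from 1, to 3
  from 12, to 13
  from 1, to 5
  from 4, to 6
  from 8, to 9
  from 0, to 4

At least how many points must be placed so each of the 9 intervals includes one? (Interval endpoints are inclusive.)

Sort by right endpoint; whenever an interval is uncovered, place a point at its right end.
By right end: [1,3]  [0,4]  [1,5]  [4,6]  [8,9]  [7,10]  [8,11]  [11,12]  [12,13]
[1,3] uncovered → point at 3; [4,6] uncovered → point at 6; [8,9] uncovered → point at 9; [11,12] uncovered → point at 12.
Points: 3, 6, 9, 12 (4 total).

4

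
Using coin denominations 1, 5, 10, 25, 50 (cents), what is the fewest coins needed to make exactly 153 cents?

Use the largest denomination that fits, subtract, and repeat.
153 − 3×50→3 − 3×1→0
Total coins = 3 + 3 = 6

6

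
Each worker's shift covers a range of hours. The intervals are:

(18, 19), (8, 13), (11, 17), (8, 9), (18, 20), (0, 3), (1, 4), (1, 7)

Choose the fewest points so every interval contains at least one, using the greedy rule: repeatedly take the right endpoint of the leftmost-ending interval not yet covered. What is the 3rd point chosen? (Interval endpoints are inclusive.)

17

Process intervals by earliest right end; each time one isn't hit yet, stab at its right endpoint.
Sorted: [0,3] [1,4] [1,7] [8,9] [8,13] [11,17] [18,19] [18,20]
{[0,3],[1,4],[1,7]} hit by 3; {[8,9],[8,13]} hit by 9; {[11,17]} hit by 17; {[18,19],[18,20]} hit by 19.
Points: 3, 9, 17, 19 (4 total).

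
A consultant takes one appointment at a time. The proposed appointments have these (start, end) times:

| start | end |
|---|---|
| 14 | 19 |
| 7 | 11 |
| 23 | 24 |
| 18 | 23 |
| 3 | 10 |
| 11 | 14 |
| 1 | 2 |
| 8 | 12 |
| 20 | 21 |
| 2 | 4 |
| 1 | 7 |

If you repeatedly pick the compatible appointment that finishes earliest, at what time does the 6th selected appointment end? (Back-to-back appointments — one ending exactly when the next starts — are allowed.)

21

By end time: (1,2), (2,4), (1,7), (3,10), (7,11), (8,12), (11,14), (14,19), (20,21), (18,23), (23,24).
Pick (1,2); next start ≥ 2 → (2,4); next start ≥ 4 → (7,11); next start ≥ 11 → (11,14); next start ≥ 14 → (14,19); next start ≥ 19 → (20,21); next start ≥ 21 → (23,24).
Selected: (1,2) (2,4) (7,11) (11,14) (14,19) (20,21) (23,24)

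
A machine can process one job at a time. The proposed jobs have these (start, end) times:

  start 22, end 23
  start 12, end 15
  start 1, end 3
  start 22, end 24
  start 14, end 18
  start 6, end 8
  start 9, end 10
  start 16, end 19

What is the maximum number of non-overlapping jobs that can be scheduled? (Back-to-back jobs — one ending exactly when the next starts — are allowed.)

6

Sort by end time and greedily take each interval whose start is ≥ the last chosen end.
Sorted by end: (1,3)  (6,8)  (9,10)  (12,15)  (14,18)  (16,19)  (22,23)  (22,24)
take (1,3); take (6,8); take (9,10); take (12,15); take (16,19); take (22,23).
Selected 6 jobs.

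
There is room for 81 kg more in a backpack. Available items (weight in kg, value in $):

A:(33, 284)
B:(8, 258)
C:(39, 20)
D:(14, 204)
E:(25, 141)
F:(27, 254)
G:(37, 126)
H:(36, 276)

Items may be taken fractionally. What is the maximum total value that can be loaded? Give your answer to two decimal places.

Sort by value per unit weight and fill in that order.
Order: B (258/8=32.25) > D (204/14=14.57) > F (254/27=9.41) > A (284/33=8.61) > H (276/36=7.67) > E (141/25=5.64) > G (126/37=3.41) > C (20/39=0.51)
Fill: take B (8 @ 258) → take D (14 @ 204) → take F (27 @ 254) → take 32/33 of A → 275.39; 81/81 used.
Total value = 991.39

991.39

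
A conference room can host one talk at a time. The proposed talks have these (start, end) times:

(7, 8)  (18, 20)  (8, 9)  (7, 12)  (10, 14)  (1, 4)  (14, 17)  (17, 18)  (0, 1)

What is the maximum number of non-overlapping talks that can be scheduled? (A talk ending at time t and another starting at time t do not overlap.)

Sort by end time and greedily take each interval whose start is ≥ the last chosen end.
By end time: (0,1), (1,4), (7,8), (8,9), (7,12), (10,14), (14,17), (17,18), (18,20).
Pick (0,1); next start ≥ 1 → (1,4); next start ≥ 4 → (7,8); next start ≥ 8 → (8,9); next start ≥ 9 → (10,14); next start ≥ 14 → (14,17); next start ≥ 17 → (17,18); next start ≥ 18 → (18,20).
Selected 8 talks.

8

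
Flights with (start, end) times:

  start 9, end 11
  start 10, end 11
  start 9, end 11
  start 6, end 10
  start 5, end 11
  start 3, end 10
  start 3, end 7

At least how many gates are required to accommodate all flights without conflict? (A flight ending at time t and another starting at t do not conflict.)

5

The answer is the maximum number of intervals overlapping at any instant.
starts: [3, 3, 5, 6, 9, 9, 10]
ends:   [7, 10, 10, 11, 11, 11, 11]
s3→1 s3→2 s5→3 s6→4 e7→3 s9→4 s9→5  — peak 5.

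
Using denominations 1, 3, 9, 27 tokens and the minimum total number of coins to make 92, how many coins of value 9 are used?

1

Greedy: take as many of the largest coin as possible, then repeat with the remainder.
92 − 3×27→11 − 1×9→2 − 2×1→0
Count of 9: 1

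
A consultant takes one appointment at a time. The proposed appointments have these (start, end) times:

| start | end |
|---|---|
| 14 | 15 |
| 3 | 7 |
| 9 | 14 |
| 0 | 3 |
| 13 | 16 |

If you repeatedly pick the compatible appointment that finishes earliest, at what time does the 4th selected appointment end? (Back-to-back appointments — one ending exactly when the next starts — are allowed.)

Sorted by end: (0,3)  (3,7)  (9,14)  (14,15)  (13,16)
take (0,3); take (3,7); take (9,14); take (14,15); skip (13,16).
Selected: (0,3) (3,7) (9,14) (14,15)

15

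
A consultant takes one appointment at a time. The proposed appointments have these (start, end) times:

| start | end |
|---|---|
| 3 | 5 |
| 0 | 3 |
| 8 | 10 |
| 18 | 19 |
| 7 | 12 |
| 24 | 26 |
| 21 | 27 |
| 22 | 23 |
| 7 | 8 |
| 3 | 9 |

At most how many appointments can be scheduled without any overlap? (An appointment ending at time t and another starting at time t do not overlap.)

7

Greedy by earliest finish: after sorting by end time, pick each interval compatible with the last pick.
Sorted by end: (0,3)  (3,5)  (7,8)  (3,9)  (8,10)  (7,12)  (18,19)  (22,23)  (24,26)  (21,27)
take (0,3); take (3,5); take (7,8); take (8,10); skip (7,12); take (18,19); take (22,23); take (24,26).
Selected 7 appointments.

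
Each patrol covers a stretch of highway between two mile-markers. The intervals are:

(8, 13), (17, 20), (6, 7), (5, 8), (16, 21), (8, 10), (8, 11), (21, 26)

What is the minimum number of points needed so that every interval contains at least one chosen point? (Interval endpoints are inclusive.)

Sorted: [6,7] [5,8] [8,10] [8,11] [8,13] [17,20] [16,21] [21,26]
{[6,7],[5,8]} hit by 7; {[8,10],[8,11],[8,13]} hit by 10; {[17,20],[16,21]} hit by 20; {[21,26]} hit by 26.
Points: 7, 10, 20, 26 (4 total).

4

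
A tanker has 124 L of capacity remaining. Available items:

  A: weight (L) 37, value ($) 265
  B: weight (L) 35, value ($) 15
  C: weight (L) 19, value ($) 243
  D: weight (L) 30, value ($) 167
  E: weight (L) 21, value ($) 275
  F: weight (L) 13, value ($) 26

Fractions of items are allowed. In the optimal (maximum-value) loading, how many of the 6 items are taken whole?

5

Sort by value per unit weight and fill in that order.
Ratios (sorted): E 13.10, C 12.79, A 7.16, D 5.57, F 2.00, B 0.43
take E (21 @ 275); take C (19 @ 243); take A (37 @ 265); take D (30 @ 167); take F (13 @ 26); take 4/35 of B → 1.71. Capacity used 124/124.
5 item(s) taken whole; one partial (take 4/35 of B).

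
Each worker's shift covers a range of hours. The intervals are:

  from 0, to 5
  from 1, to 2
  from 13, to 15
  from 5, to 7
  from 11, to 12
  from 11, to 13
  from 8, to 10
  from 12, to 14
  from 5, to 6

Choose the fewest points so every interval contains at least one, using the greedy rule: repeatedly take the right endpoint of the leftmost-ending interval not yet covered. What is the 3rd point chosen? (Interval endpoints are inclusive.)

Sort by right endpoint; whenever an interval is uncovered, place a point at its right end.
By right end: [1,2]  [0,5]  [5,6]  [5,7]  [8,10]  [11,12]  [11,13]  [12,14]  [13,15]
[1,2] uncovered → point at 2; [5,6] uncovered → point at 6; [8,10] uncovered → point at 10; [11,12] uncovered → point at 12; [13,15] uncovered → point at 15.
Points: 2, 6, 10, 12, 15 (5 total).

10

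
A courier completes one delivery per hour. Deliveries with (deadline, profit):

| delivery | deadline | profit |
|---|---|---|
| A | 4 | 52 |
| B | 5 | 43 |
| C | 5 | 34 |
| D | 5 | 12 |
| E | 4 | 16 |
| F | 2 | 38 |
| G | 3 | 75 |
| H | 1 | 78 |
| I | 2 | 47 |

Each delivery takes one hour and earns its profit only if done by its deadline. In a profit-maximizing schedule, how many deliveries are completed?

5

Profit order: H=78 G=75 A=52 I=47 B=43 F=38 C=34 E=16 D=12
Assign: H→slot 1, G→slot 3, A→slot 4, I→slot 2, B→slot 5, F skipped, C skipped, E skipped, D skipped.
Slots: [1:H] [2:I] [3:G] [4:A] [5:B]
5 of 9 scheduled.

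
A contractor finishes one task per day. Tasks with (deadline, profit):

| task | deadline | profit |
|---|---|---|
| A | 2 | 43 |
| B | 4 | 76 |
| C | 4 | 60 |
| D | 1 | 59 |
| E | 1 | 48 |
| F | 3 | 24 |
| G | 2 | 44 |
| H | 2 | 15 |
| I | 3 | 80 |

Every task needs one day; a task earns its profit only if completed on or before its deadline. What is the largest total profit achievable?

Sort by profit descending; place each in the latest free slot ≤ its deadline.
Profit order: I=80 B=76 C=60 D=59 E=48 G=44 A=43 F=24 H=15
Assign: I→slot 3, B→slot 4, C→slot 2, D→slot 1, E skipped, G skipped, A skipped, F skipped, H skipped.
Slots: [1:D] [2:C] [3:I] [4:B]
Profit = 59 + 60 + 80 + 76 = 275

275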